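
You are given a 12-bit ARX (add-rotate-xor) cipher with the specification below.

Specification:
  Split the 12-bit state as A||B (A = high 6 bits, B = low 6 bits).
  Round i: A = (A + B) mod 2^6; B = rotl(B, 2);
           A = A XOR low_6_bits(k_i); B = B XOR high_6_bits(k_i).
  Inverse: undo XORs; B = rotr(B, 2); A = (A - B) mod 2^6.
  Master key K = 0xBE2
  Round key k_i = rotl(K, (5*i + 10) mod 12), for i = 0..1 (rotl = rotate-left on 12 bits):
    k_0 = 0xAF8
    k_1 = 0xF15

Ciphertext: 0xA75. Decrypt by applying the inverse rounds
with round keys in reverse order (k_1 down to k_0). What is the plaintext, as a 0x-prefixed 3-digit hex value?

s_0 = ciphertext = 0xA75
s_1 = InvRound(s_0, k_1) = 0xA92
s_2 = InvRound(s_1, k_0) = 0xD1E

0xD1E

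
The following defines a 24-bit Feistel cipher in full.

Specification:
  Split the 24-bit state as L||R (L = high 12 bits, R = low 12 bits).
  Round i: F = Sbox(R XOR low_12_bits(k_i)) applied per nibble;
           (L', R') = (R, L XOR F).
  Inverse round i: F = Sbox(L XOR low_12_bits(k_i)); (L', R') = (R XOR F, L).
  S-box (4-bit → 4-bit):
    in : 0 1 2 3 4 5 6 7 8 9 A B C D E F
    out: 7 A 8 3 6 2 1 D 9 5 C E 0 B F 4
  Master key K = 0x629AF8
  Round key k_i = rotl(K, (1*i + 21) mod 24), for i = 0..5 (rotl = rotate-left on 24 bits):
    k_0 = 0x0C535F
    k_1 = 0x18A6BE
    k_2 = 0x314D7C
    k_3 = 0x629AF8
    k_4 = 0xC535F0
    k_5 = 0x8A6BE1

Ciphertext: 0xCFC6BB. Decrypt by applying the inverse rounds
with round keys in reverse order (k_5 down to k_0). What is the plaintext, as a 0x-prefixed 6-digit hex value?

0x0BEF69

s_0 = ciphertext = 0xCFC6BB
s_1 = InvRound(s_0, k_5) = 0xB10CFC
s_2 = InvRound(s_1, k_4) = 0x30BB10
s_3 = InvRound(s_2, k_3) = 0xE5330B
s_4 = InvRound(s_3, k_2) = 0x08FE53
s_5 = InvRound(s_4, k_1) = 0xF6908F
s_6 = InvRound(s_5, k_0) = 0x0BEF69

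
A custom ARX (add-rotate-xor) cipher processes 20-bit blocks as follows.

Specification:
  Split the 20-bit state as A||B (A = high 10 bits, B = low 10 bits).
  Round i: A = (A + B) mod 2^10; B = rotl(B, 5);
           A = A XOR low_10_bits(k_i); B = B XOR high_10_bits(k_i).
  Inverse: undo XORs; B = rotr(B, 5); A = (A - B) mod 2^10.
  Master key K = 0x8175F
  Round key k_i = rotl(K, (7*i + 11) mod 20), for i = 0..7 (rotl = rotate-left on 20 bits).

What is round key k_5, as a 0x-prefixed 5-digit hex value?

K = 0x8175F
k_0 = rotl(K, (7*0+11) mod 20) = rotl(K, 11) = 0xAFC0B
k_1 = rotl(K, (7*1+11) mod 20) = rotl(K, 18) = 0xE05D7
k_2 = rotl(K, (7*2+11) mod 20) = rotl(K, 5) = 0x2EBF0
k_3 = rotl(K, (7*3+11) mod 20) = rotl(K, 12) = 0x5F817
k_4 = rotl(K, (7*4+11) mod 20) = rotl(K, 19) = 0xC0BAF
k_5 = rotl(K, (7*5+11) mod 20) = rotl(K, 6) = 0x5D7E0

0x5D7E0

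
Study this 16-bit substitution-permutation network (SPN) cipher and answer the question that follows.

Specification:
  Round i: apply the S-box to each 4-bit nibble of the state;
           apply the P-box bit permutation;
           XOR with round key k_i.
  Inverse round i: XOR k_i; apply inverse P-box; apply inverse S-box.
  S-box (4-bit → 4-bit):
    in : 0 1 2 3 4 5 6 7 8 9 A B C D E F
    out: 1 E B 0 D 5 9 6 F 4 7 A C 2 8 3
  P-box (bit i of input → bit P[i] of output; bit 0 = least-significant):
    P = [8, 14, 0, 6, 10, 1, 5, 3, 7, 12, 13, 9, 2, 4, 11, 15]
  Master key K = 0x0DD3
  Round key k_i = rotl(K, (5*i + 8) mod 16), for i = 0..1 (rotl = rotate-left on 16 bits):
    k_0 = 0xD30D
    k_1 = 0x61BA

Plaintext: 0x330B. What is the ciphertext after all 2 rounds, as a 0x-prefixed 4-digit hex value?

s_0 = plaintext = 0x330B
s_1 = Round(s_0, k_0) = 0x974D
s_2 = Round(s_1, k_1) = 0x1D92

0x1D92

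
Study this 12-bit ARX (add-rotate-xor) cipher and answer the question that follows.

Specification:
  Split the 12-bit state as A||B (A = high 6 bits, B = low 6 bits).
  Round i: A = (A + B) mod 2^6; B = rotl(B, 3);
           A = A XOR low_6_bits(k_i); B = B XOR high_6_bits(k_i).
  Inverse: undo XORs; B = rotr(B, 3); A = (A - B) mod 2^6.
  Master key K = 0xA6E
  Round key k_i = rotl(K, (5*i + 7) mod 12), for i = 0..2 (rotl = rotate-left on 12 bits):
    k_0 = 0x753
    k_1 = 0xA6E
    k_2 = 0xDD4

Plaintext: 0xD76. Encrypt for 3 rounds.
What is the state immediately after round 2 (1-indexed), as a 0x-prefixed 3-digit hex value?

0x374

s_0 = plaintext = 0xD76
s_1 = Round(s_0, k_0) = 0xE2B
s_2 = Round(s_1, k_1) = 0x374
s_3 = Round(s_2, k_2) = 0x551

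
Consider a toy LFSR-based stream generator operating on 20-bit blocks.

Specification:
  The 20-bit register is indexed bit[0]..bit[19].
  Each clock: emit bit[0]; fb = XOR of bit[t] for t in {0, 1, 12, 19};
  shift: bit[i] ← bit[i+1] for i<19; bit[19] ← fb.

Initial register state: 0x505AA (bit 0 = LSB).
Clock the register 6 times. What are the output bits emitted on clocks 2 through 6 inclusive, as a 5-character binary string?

10101

reg_0 = 0x505AA
clock 1: out=0, reg = 0xA82D5
clock 2: out=1, reg = 0x5416A
clock 3: out=0, reg = 0xAA0B5
clock 4: out=1, reg = 0x5505A
clock 5: out=0, reg = 0x2A82D
clock 6: out=1, reg = 0x95416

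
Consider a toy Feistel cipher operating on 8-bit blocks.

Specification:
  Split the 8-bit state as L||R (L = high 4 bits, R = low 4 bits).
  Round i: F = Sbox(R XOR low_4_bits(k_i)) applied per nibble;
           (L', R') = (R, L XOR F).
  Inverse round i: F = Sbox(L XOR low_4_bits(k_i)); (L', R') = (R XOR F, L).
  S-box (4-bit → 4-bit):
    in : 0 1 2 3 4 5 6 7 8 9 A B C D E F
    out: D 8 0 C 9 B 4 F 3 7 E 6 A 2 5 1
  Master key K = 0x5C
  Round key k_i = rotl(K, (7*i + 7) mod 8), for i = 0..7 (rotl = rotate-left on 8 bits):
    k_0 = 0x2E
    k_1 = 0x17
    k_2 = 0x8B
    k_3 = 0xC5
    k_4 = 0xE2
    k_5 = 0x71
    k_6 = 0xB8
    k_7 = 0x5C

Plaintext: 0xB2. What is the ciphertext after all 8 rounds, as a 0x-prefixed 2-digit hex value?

s_0 = plaintext = 0xB2
s_1 = Round(s_0, k_0) = 0x21
s_2 = Round(s_1, k_1) = 0x16
s_3 = Round(s_2, k_2) = 0x63
s_4 = Round(s_3, k_3) = 0x32
s_5 = Round(s_4, k_4) = 0x2E
s_6 = Round(s_5, k_5) = 0xE3
s_7 = Round(s_6, k_6) = 0x38
s_8 = Round(s_7, k_7) = 0x8A

0x8A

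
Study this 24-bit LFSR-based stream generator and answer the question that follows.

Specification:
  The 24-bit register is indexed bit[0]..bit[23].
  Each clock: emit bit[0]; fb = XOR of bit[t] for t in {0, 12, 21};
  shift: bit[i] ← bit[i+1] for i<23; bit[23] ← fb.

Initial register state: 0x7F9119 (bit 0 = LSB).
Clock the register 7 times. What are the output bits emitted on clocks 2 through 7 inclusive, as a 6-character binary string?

001100

reg_0 = 0x7F9119
clock 1: out=1, reg = 0xBFC88C
clock 2: out=0, reg = 0xDFE446
clock 3: out=0, reg = 0x6FF223
clock 4: out=1, reg = 0xB7F911
clock 5: out=1, reg = 0xDBFC88
clock 6: out=0, reg = 0xEDFE44
clock 7: out=0, reg = 0x76FF22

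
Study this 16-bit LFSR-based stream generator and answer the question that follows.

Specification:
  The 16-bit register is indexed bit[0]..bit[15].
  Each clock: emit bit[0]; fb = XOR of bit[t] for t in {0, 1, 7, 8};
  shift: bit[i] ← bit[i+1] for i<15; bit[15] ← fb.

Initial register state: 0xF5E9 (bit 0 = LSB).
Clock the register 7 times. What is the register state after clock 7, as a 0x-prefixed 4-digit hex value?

0x07EB

reg_0 = 0xF5E9
clock 1: out=1, reg = 0xFAF4
clock 2: out=0, reg = 0xFD7A
clock 3: out=0, reg = 0x7EBD
clock 4: out=1, reg = 0x3F5E
clock 5: out=0, reg = 0x1FAF
clock 6: out=1, reg = 0x0FD7
clock 7: out=1, reg = 0x07EB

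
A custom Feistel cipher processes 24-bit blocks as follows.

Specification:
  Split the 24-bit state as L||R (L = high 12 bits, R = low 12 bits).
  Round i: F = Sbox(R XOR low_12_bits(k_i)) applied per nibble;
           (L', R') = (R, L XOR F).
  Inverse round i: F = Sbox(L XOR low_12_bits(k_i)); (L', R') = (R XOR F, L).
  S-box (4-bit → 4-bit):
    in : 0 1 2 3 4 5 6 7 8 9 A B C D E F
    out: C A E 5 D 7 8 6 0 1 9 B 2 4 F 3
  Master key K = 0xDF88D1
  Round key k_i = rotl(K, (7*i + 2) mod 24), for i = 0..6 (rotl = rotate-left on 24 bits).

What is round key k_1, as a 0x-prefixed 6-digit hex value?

0x11A3BF

K = 0xDF88D1
k_0 = rotl(K, (7*0+2) mod 24) = rotl(K, 2) = 0x7E2347
k_1 = rotl(K, (7*1+2) mod 24) = rotl(K, 9) = 0x11A3BF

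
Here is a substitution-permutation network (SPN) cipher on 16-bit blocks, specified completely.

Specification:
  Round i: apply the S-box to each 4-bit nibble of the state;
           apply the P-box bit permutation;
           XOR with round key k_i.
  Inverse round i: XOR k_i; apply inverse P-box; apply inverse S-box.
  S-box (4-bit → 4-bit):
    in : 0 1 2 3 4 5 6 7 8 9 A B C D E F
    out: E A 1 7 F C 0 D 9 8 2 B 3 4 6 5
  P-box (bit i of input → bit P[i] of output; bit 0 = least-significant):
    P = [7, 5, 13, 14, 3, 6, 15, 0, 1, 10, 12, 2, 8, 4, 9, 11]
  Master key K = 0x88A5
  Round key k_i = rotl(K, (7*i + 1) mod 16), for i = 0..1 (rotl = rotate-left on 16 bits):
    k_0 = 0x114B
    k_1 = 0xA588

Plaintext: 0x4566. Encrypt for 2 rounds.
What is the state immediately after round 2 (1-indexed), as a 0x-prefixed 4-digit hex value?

s_0 = plaintext = 0x4566
s_1 = Round(s_0, k_0) = 0x0A5F
s_2 = Round(s_1, k_1) = 0x0B19

0x0B19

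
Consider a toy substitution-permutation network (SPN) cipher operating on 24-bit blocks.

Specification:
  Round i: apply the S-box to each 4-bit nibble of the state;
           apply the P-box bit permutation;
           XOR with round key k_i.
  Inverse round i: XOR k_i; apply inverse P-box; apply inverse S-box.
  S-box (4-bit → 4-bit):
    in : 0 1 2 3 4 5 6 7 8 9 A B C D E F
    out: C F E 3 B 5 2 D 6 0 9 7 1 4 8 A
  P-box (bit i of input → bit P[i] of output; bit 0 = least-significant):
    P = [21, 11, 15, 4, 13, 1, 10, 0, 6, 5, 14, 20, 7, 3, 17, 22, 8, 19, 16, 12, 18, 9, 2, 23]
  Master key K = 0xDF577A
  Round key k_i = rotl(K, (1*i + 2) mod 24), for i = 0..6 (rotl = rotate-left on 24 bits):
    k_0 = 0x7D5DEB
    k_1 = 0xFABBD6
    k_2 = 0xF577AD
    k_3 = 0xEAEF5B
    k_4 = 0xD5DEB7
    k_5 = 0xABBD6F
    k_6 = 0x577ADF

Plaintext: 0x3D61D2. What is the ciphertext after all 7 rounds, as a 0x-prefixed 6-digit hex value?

s_0 = plaintext = 0x3D61D2
s_1 = Round(s_0, k_0) = 0x689393
s_2 = Round(s_1, k_1) = 0xD3B1B6
s_3 = Round(s_2, k_2) = 0xEF1A43
s_4 = Round(s_3, k_3) = 0x10D790
s_5 = Round(s_4, k_4) = 0x420CE3
s_6 = Round(s_5, k_5) = 0x44A72E
s_7 = Round(s_6, k_6) = 0x8B2D0C

0x8B2D0C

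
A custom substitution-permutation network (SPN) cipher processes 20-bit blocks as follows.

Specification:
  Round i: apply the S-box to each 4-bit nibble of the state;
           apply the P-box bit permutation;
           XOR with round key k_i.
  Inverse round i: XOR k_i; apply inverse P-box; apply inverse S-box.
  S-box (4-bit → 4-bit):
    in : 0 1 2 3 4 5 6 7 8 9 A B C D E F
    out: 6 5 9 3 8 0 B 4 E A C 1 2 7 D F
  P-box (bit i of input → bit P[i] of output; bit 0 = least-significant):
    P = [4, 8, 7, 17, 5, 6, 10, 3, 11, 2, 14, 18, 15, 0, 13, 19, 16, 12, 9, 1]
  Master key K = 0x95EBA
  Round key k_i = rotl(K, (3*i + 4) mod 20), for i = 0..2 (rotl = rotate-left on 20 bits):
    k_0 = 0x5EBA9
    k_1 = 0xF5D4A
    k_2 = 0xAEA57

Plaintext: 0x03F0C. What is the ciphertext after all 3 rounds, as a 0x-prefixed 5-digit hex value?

s_0 = plaintext = 0x03F0C
s_1 = Round(s_0, k_0) = 0x134EC
s_2 = Round(s_1, k_1) = 0xADA63
s_3 = Round(s_2, k_2) = 0xE092C

0xE092C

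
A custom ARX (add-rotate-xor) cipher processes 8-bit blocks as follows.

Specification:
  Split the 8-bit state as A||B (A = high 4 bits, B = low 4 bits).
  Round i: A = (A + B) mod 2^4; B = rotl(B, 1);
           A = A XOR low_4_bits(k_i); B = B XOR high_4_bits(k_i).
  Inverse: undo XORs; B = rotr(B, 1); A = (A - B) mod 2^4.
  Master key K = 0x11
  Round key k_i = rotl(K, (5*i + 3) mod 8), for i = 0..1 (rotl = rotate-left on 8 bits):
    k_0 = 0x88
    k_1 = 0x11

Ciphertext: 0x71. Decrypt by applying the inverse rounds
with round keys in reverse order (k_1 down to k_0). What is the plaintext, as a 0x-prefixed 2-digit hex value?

s_0 = ciphertext = 0x71
s_1 = InvRound(s_0, k_1) = 0x60
s_2 = InvRound(s_1, k_0) = 0xA4

0xA4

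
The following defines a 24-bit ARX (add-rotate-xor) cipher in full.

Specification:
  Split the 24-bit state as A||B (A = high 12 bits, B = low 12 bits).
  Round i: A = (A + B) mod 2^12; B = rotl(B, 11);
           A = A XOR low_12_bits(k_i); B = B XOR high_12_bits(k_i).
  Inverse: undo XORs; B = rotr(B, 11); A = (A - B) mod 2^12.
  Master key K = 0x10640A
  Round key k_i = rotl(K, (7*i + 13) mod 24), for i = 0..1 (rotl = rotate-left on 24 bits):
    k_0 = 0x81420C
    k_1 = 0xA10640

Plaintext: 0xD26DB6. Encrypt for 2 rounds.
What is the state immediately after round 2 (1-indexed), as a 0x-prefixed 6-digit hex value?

s_0 = plaintext = 0xD26DB6
s_1 = Round(s_0, k_0) = 0x8D0ECF
s_2 = Round(s_1, k_1) = 0x1DF577

0x1DF577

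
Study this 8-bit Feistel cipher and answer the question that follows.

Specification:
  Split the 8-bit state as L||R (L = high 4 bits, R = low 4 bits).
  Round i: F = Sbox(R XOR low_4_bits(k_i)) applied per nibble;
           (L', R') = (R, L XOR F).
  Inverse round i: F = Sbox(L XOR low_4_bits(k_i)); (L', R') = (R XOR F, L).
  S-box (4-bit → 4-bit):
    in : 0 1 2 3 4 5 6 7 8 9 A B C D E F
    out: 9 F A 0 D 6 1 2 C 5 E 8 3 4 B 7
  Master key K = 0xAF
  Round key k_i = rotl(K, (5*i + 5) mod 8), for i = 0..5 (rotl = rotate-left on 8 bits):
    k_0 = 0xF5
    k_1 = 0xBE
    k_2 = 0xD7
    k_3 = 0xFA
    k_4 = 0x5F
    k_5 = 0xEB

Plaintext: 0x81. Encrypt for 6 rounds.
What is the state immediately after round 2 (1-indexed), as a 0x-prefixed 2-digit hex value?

s_0 = plaintext = 0x81
s_1 = Round(s_0, k_0) = 0x15
s_2 = Round(s_1, k_1) = 0x59
s_3 = Round(s_2, k_2) = 0x9E
s_4 = Round(s_3, k_3) = 0xE4
s_5 = Round(s_4, k_4) = 0x46
s_6 = Round(s_5, k_5) = 0x60

0x59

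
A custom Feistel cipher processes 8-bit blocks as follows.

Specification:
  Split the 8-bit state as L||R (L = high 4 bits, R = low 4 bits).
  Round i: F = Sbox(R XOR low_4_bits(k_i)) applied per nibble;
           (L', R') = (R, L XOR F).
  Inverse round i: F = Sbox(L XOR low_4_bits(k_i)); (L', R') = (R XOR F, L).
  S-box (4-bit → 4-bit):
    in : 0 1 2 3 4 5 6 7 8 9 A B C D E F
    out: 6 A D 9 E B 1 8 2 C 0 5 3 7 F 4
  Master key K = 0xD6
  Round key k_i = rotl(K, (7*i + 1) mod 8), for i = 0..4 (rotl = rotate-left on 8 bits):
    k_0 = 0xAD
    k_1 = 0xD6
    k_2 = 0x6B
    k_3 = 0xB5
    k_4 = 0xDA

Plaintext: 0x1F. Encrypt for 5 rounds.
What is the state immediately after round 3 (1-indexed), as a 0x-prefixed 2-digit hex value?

0xF2

s_0 = plaintext = 0x1F
s_1 = Round(s_0, k_0) = 0xFC
s_2 = Round(s_1, k_1) = 0xCF
s_3 = Round(s_2, k_2) = 0xF2
s_4 = Round(s_3, k_3) = 0x27
s_5 = Round(s_4, k_4) = 0x75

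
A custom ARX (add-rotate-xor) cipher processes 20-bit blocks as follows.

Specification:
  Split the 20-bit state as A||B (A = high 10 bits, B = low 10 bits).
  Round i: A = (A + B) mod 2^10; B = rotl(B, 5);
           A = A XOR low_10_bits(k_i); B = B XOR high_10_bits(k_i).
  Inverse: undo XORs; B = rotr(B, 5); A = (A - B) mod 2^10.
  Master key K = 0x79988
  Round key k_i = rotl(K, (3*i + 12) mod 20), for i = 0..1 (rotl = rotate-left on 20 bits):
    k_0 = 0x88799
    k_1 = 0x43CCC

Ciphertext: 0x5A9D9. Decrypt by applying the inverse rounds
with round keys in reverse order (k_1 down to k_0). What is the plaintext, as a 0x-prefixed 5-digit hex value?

s_0 = ciphertext = 0x5A9D9
s_1 = InvRound(s_0, k_1) = 0xB82C6
s_2 = InvRound(s_1, k_0) = 0x248E7

0x248E7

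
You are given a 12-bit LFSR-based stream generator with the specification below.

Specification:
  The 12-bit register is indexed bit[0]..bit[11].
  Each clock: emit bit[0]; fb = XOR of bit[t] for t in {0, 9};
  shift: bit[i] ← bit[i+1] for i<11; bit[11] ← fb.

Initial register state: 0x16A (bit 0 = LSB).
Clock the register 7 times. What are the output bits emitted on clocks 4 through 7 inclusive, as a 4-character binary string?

1011

reg_0 = 0x16A
clock 1: out=0, reg = 0x0B5
clock 2: out=1, reg = 0x85A
clock 3: out=0, reg = 0x42D
clock 4: out=1, reg = 0xA16
clock 5: out=0, reg = 0xD0B
clock 6: out=1, reg = 0xE85
clock 7: out=1, reg = 0x742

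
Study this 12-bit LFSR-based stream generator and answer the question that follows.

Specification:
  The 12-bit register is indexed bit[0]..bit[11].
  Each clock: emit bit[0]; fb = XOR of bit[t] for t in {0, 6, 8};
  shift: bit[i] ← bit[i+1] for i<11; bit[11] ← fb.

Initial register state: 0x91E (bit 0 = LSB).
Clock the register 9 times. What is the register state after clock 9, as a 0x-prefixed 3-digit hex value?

0xE1C

reg_0 = 0x91E
clock 1: out=0, reg = 0xC8F
clock 2: out=1, reg = 0xE47
clock 3: out=1, reg = 0x723
clock 4: out=1, reg = 0x391
clock 5: out=1, reg = 0x1C8
clock 6: out=0, reg = 0x0E4
clock 7: out=0, reg = 0x872
clock 8: out=0, reg = 0xC39
clock 9: out=1, reg = 0xE1C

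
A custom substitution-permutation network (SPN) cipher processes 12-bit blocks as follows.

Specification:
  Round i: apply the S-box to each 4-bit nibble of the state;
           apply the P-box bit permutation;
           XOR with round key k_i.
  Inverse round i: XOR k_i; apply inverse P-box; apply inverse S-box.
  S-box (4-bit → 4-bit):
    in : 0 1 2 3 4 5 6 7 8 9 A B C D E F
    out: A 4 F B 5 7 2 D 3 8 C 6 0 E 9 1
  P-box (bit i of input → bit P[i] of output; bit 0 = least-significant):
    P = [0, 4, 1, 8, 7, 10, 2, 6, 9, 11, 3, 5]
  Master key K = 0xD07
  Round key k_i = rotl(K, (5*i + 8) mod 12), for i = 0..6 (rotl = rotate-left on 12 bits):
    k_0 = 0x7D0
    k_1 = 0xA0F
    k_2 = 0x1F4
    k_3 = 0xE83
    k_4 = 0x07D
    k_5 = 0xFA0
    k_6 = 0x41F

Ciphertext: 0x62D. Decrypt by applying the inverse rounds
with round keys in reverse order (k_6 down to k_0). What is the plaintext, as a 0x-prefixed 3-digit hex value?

0x996

s_0 = ciphertext = 0x62D
s_1 = InvRound(s_0, k_6) = 0xECB
s_2 = InvRound(s_1, k_5) = 0xA97
s_3 = InvRound(s_2, k_4) = 0x2E1
s_4 = InvRound(s_3, k_3) = 0x001
s_5 = InvRound(s_4, k_2) = 0x973
s_6 = InvRound(s_5, k_1) = 0x7A0
s_7 = InvRound(s_6, k_0) = 0x996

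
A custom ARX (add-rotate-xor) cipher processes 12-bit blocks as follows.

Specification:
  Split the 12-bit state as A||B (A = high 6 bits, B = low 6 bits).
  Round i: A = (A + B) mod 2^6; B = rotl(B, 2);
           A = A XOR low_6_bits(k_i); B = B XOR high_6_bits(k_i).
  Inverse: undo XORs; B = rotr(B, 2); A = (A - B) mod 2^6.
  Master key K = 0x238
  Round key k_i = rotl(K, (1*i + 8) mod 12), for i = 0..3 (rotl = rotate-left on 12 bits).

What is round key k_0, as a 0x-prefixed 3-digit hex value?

K = 0x238
k_0 = rotl(K, (1*0+8) mod 12) = rotl(K, 8) = 0x823

0x823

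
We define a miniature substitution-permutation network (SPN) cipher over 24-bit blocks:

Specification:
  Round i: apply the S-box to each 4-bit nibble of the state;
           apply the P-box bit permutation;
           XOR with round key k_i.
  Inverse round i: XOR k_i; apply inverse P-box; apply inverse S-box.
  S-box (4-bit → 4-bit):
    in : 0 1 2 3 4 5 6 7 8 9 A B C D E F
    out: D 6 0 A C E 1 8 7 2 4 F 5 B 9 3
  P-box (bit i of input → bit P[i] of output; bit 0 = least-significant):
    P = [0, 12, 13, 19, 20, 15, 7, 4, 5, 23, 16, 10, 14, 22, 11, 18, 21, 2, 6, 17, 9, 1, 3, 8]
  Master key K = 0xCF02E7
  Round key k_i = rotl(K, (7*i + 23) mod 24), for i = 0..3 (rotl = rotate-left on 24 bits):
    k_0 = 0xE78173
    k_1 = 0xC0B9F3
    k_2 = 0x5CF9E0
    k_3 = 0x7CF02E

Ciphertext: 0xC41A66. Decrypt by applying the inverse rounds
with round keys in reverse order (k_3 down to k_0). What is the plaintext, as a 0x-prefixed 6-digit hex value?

0x2C9A69

s_0 = ciphertext = 0xC41A66
s_1 = InvRound(s_0, k_3) = 0xCCC9F4
s_2 = InvRound(s_1, k_2) = 0x2929E1
s_3 = InvRound(s_2, k_1) = 0x969133
s_4 = InvRound(s_3, k_0) = 0x2C9A69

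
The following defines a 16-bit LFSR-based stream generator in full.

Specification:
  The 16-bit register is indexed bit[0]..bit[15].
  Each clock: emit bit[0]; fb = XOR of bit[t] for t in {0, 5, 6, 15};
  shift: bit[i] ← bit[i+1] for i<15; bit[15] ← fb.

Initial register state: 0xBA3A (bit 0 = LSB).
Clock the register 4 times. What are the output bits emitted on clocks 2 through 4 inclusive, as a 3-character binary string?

reg_0 = 0xBA3A
clock 1: out=0, reg = 0x5D1D
clock 2: out=1, reg = 0xAE8E
clock 3: out=0, reg = 0xD747
clock 4: out=1, reg = 0xEBA3

101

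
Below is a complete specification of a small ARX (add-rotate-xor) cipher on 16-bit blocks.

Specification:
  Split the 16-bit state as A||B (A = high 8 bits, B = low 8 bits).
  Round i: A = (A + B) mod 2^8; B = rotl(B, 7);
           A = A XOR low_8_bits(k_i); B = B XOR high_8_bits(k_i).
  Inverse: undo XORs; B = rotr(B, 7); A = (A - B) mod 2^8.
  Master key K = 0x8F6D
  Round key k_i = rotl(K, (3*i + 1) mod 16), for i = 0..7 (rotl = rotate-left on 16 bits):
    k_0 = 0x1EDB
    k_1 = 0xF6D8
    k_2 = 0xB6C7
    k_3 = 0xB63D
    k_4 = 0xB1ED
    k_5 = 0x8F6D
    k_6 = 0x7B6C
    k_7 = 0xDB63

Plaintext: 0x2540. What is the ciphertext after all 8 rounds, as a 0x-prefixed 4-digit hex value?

s_0 = plaintext = 0x2540
s_1 = Round(s_0, k_0) = 0xBE3E
s_2 = Round(s_1, k_1) = 0x24E9
s_3 = Round(s_2, k_2) = 0xCA42
s_4 = Round(s_3, k_3) = 0x3197
s_5 = Round(s_4, k_4) = 0x257A
s_6 = Round(s_5, k_5) = 0xF2B2
s_7 = Round(s_6, k_6) = 0xC822
s_8 = Round(s_7, k_7) = 0x89CA

0x89CA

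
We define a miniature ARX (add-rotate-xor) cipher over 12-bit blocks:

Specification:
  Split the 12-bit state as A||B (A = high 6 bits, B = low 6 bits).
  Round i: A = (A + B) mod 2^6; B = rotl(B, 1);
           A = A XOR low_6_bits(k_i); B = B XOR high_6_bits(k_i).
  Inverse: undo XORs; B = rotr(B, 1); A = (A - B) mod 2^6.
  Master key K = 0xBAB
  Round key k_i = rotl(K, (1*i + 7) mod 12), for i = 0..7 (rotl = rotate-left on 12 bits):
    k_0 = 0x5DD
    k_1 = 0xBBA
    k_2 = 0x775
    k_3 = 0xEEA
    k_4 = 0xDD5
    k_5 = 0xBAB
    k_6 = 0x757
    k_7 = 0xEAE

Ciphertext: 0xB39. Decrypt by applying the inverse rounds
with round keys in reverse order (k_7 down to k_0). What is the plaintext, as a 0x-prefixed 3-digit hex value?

s_0 = ciphertext = 0xB39
s_1 = InvRound(s_0, k_7) = 0x861
s_2 = InvRound(s_1, k_6) = 0x61E
s_3 = InvRound(s_2, k_5) = 0x6D8
s_4 = InvRound(s_3, k_4) = 0x5F7
s_5 = InvRound(s_4, k_3) = 0xDC6
s_6 = InvRound(s_5, k_2) = 0x56D
s_7 = InvRound(s_6, k_1) = 0x3A1
s_8 = InvRound(s_7, k_0) = 0xE1B

0xE1B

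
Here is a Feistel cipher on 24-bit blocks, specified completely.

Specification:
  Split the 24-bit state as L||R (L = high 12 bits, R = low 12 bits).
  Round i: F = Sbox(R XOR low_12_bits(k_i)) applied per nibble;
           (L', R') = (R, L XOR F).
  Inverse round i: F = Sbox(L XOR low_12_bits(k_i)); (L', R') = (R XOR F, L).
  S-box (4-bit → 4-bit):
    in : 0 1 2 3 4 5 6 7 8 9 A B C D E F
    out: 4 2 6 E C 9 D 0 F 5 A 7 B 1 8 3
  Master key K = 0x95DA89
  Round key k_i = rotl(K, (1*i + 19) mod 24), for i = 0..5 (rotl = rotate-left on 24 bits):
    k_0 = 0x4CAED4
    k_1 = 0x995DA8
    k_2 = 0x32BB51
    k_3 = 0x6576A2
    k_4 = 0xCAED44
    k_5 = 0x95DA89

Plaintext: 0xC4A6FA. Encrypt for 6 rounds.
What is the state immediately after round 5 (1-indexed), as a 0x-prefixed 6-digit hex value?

s_0 = plaintext = 0xC4A6FA
s_1 = Round(s_0, k_0) = 0x6FA322
s_2 = Round(s_1, k_1) = 0x322E00
s_3 = Round(s_2, k_2) = 0xE00AB0
s_4 = Round(s_3, k_3) = 0xAB0526
s_5 = Round(s_4, k_4) = 0x526566
s_6 = Round(s_5, k_5) = 0x5666A5

0x526566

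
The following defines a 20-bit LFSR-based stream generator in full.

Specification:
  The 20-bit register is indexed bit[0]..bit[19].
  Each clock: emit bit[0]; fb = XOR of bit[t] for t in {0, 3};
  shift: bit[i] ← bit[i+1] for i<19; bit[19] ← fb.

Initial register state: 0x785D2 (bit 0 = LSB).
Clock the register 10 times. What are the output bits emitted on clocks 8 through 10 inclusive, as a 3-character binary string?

110

reg_0 = 0x785D2
clock 1: out=0, reg = 0x3C2E9
clock 2: out=1, reg = 0x1E174
clock 3: out=0, reg = 0x0F0BA
clock 4: out=0, reg = 0x8785D
clock 5: out=1, reg = 0x43C2E
clock 6: out=0, reg = 0xA1E17
clock 7: out=1, reg = 0xD0F0B
clock 8: out=1, reg = 0x68785
clock 9: out=1, reg = 0xB43C2
clock 10: out=0, reg = 0x5A1E1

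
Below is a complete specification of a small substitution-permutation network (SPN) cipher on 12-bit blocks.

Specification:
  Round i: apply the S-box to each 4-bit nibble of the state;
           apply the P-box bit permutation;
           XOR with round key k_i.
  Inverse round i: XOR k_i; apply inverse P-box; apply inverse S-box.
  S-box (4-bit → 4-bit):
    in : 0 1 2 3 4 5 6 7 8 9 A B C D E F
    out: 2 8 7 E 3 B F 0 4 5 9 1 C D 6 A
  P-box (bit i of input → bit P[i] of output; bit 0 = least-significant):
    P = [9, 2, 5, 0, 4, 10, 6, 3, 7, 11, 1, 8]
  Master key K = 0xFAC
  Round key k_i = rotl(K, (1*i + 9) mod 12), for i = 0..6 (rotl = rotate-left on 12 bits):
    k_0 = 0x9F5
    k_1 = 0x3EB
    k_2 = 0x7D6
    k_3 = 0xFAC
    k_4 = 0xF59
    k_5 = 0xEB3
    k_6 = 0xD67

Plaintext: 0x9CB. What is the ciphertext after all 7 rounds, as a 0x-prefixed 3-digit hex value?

0xF51

s_0 = plaintext = 0x9CB
s_1 = Round(s_0, k_0) = 0xB3F
s_2 = Round(s_1, k_1) = 0x726
s_3 = Round(s_2, k_2) = 0x1A3
s_4 = Round(s_3, k_3) = 0xE91
s_5 = Round(s_4, k_4) = 0x70A
s_6 = Round(s_5, k_5) = 0x8B2
s_7 = Round(s_6, k_6) = 0xF51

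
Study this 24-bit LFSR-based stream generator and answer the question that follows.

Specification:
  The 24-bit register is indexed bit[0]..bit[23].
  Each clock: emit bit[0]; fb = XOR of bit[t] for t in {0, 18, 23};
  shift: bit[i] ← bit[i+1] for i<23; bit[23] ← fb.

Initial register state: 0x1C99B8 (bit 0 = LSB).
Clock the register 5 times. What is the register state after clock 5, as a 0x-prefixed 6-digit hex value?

0xA8E4CD

reg_0 = 0x1C99B8
clock 1: out=0, reg = 0x8E4CDC
clock 2: out=0, reg = 0x47266E
clock 3: out=0, reg = 0xA39337
clock 4: out=1, reg = 0x51C99B
clock 5: out=1, reg = 0xA8E4CD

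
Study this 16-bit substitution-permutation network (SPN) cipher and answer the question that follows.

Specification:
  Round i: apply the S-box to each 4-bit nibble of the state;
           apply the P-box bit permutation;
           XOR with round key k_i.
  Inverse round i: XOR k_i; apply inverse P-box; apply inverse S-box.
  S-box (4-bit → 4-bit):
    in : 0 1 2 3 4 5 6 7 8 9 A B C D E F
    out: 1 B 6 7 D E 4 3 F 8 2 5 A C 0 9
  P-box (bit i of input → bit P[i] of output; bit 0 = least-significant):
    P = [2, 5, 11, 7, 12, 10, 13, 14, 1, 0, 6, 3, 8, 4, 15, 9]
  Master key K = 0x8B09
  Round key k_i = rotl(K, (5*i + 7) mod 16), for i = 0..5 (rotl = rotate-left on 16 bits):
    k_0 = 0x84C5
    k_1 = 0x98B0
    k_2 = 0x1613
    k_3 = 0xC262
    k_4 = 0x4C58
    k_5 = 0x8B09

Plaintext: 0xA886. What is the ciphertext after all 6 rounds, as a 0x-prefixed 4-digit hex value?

s_0 = plaintext = 0xA886
s_1 = Round(s_0, k_0) = 0xF89E
s_2 = Round(s_1, k_1) = 0xDBFB
s_3 = Round(s_2, k_2) = 0xCC55
s_4 = Round(s_3, k_3) = 0xACDB
s_5 = Round(s_4, k_4) = 0x2445
s_6 = Round(s_5, k_5) = 0x73F3

0x73F3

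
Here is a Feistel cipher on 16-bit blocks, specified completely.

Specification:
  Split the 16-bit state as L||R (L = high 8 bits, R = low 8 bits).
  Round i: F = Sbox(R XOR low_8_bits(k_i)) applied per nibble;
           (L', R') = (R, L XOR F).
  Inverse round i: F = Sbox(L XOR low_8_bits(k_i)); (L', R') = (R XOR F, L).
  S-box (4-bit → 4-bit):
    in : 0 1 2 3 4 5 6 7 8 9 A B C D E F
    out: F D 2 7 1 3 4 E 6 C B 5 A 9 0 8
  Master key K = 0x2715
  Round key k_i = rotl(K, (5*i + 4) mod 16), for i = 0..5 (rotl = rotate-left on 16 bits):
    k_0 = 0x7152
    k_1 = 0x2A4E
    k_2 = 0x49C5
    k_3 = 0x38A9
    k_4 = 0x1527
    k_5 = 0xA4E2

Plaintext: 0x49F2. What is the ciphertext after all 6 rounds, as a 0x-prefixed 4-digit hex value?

0x8637

s_0 = plaintext = 0x49F2
s_1 = Round(s_0, k_0) = 0xF2F6
s_2 = Round(s_1, k_1) = 0xF6A4
s_3 = Round(s_2, k_2) = 0xA4BB
s_4 = Round(s_3, k_3) = 0xBB76
s_5 = Round(s_4, k_4) = 0x7686
s_6 = Round(s_5, k_5) = 0x8637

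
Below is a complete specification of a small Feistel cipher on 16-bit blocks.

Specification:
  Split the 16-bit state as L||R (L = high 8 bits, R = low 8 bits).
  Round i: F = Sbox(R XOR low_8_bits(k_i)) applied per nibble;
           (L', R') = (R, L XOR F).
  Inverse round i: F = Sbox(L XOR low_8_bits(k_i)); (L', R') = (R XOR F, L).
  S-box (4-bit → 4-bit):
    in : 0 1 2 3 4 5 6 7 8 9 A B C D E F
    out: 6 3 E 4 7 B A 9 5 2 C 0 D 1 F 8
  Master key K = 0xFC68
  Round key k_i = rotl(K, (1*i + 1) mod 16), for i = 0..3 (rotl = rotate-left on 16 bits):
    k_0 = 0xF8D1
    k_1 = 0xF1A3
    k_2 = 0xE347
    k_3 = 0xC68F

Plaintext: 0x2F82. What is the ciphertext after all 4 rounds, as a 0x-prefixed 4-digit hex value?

0xCDB9

s_0 = plaintext = 0x2F82
s_1 = Round(s_0, k_0) = 0x829B
s_2 = Round(s_1, k_1) = 0x9BC7
s_3 = Round(s_2, k_2) = 0xC7CD
s_4 = Round(s_3, k_3) = 0xCDB9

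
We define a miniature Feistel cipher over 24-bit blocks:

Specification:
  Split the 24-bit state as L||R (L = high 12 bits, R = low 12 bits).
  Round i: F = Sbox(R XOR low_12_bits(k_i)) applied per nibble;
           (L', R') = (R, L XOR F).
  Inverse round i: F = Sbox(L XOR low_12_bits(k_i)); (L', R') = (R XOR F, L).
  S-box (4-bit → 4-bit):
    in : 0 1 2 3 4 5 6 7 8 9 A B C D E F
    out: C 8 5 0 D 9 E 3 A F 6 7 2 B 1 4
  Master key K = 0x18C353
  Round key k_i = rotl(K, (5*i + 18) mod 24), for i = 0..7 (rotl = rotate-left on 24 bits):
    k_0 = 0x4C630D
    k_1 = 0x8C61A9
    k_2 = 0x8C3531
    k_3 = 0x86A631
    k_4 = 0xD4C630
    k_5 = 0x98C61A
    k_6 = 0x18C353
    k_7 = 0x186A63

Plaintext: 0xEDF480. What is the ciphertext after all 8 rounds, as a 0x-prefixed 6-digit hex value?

0x4C7AD2

s_0 = plaintext = 0xEDF480
s_1 = Round(s_0, k_0) = 0x480D74
s_2 = Round(s_1, k_1) = 0xD7463B
s_3 = Round(s_2, k_2) = 0x63BDB2
s_4 = Round(s_3, k_3) = 0xDB219B
s_5 = Round(s_4, k_4) = 0x19BED5
s_6 = Round(s_5, k_5) = 0xED5BBF
s_7 = Round(s_6, k_6) = 0xBBF4C7
s_8 = Round(s_7, k_7) = 0x4C7AD2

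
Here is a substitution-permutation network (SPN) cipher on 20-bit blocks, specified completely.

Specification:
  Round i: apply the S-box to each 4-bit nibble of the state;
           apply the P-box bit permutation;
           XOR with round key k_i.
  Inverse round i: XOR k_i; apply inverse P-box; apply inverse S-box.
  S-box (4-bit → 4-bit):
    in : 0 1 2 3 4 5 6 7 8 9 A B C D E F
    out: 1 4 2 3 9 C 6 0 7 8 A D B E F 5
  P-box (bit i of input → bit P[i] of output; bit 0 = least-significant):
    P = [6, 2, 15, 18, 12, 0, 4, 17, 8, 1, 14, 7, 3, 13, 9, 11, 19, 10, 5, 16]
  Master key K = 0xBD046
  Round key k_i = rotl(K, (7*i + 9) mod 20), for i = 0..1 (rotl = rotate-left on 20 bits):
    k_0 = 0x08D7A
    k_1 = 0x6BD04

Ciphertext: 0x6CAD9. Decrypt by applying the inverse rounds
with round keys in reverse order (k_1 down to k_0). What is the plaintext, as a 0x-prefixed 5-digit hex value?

s_0 = ciphertext = 0x6CAD9
s_1 = InvRound(s_0, k_1) = 0x28B83
s_2 = InvRound(s_1, k_0) = 0x6F9D0

0x6F9D0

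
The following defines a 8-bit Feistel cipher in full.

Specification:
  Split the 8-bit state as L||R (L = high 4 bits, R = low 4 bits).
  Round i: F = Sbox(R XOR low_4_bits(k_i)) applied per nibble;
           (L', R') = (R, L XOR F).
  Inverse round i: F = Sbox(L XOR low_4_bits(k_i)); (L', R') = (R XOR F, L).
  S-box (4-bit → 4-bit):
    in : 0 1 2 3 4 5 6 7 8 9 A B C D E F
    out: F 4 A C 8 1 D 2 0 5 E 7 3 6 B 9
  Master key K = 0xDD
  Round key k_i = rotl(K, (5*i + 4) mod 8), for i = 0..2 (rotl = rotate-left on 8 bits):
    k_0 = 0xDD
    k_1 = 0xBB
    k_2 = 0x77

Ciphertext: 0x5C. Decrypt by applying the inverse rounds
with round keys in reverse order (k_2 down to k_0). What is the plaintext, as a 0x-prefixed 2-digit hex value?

0xD3

s_0 = ciphertext = 0x5C
s_1 = InvRound(s_0, k_2) = 0x65
s_2 = InvRound(s_1, k_1) = 0x36
s_3 = InvRound(s_2, k_0) = 0xD3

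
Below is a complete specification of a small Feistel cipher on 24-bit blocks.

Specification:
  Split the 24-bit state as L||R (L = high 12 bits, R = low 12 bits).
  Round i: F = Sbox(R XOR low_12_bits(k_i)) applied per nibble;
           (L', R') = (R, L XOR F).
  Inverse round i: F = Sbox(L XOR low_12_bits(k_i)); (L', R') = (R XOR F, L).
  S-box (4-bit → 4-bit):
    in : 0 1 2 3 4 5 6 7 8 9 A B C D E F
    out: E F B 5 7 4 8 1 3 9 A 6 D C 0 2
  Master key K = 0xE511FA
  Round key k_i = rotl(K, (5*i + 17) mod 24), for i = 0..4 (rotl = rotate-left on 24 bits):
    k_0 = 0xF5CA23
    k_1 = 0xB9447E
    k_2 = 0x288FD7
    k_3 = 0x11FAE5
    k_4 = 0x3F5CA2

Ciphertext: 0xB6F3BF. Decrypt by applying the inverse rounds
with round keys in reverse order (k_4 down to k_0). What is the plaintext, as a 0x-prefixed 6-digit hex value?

0x6829E2

s_0 = ciphertext = 0xB6F3BF
s_1 = InvRound(s_0, k_4) = 0x263B6F
s_2 = InvRound(s_1, k_3) = 0x857263
s_3 = InvRound(s_2, k_2) = 0x35D857
s_4 = InvRound(s_3, k_1) = 0x9E235D
s_5 = InvRound(s_4, k_0) = 0x6829E2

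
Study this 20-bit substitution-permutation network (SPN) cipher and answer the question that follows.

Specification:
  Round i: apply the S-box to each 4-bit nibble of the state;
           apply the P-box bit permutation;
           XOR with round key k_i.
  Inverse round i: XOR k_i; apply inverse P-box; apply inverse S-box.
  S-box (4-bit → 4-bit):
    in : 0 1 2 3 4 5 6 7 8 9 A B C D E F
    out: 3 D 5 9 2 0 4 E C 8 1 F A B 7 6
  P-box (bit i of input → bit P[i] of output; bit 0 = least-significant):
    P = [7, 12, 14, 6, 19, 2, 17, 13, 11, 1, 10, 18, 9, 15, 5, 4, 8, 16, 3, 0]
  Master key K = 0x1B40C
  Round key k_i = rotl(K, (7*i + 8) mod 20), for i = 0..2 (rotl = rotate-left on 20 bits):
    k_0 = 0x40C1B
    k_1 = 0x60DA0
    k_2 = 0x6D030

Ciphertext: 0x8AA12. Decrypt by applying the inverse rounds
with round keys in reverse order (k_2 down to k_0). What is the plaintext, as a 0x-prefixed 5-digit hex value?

s_0 = ciphertext = 0x8AA12
s_1 = InvRound(s_0, k_2) = 0x52D1F
s_2 = InvRound(s_1, k_1) = 0x7847A
s_3 = InvRound(s_2, k_0) = 0xCFA69

0xCFA69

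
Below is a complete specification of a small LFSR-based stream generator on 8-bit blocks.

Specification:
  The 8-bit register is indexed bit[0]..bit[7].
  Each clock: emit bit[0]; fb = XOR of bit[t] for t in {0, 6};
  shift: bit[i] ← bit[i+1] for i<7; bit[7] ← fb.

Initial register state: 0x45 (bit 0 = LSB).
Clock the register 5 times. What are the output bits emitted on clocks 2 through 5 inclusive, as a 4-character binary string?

reg_0 = 0x45
clock 1: out=1, reg = 0x22
clock 2: out=0, reg = 0x11
clock 3: out=1, reg = 0x88
clock 4: out=0, reg = 0x44
clock 5: out=0, reg = 0xA2

0100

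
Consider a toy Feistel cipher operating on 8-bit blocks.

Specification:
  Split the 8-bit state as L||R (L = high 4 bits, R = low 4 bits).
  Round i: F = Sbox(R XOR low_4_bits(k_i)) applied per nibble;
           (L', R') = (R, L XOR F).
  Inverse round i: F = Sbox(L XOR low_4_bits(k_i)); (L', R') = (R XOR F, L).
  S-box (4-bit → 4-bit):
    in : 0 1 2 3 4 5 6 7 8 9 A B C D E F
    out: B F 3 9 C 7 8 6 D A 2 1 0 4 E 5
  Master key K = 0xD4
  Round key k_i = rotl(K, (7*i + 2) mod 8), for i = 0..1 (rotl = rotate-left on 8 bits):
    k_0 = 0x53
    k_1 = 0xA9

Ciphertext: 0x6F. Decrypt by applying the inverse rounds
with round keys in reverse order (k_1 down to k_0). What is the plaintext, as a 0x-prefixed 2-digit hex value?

0xCA

s_0 = ciphertext = 0x6F
s_1 = InvRound(s_0, k_1) = 0xA6
s_2 = InvRound(s_1, k_0) = 0xCA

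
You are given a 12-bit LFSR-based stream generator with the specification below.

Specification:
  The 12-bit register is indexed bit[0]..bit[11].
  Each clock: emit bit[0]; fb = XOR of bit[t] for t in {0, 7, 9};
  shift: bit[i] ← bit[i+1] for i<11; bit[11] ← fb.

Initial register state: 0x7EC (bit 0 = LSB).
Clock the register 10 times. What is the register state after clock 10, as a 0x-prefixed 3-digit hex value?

0x381

reg_0 = 0x7EC
clock 1: out=0, reg = 0x3F6
clock 2: out=0, reg = 0x1FB
clock 3: out=1, reg = 0x0FD
clock 4: out=1, reg = 0x07E
clock 5: out=0, reg = 0x03F
clock 6: out=1, reg = 0x81F
clock 7: out=1, reg = 0xC0F
clock 8: out=1, reg = 0xE07
clock 9: out=1, reg = 0x703
clock 10: out=1, reg = 0x381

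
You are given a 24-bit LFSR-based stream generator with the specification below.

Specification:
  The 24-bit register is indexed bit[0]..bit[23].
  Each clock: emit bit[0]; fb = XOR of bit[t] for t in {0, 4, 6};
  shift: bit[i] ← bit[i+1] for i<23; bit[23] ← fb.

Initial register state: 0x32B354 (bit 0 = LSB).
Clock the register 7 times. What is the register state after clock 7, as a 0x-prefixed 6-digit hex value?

0x586566

reg_0 = 0x32B354
clock 1: out=0, reg = 0x1959AA
clock 2: out=0, reg = 0x0CACD5
clock 3: out=1, reg = 0x86566A
clock 4: out=0, reg = 0xC32B35
clock 5: out=1, reg = 0x61959A
clock 6: out=0, reg = 0xB0CACD
clock 7: out=1, reg = 0x586566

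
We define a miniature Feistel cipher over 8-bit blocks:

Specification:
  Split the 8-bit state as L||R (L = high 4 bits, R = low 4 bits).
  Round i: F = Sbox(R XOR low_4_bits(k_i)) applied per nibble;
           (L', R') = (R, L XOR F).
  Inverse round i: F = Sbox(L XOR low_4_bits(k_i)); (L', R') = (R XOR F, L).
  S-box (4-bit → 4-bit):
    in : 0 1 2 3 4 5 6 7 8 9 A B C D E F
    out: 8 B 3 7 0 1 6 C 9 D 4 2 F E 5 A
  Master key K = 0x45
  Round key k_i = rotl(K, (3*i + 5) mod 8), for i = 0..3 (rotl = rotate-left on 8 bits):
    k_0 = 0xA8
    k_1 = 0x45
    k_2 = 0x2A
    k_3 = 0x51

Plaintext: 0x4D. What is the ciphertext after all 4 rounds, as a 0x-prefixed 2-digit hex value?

s_0 = plaintext = 0x4D
s_1 = Round(s_0, k_0) = 0xD5
s_2 = Round(s_1, k_1) = 0x55
s_3 = Round(s_2, k_2) = 0x5F
s_4 = Round(s_3, k_3) = 0xF0

0xF0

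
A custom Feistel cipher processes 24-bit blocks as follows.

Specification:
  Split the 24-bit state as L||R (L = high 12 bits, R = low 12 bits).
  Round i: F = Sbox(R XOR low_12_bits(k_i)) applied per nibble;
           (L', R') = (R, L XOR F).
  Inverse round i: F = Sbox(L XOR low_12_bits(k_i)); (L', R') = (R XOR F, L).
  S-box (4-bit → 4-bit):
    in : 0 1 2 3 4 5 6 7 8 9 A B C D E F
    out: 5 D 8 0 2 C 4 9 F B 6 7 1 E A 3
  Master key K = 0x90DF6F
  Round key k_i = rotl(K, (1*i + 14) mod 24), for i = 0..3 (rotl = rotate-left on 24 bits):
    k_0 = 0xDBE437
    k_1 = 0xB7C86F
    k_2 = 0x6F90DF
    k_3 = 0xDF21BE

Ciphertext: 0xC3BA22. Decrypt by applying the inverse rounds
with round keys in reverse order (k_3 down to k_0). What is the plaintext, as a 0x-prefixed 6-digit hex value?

0xC1E085

s_0 = ciphertext = 0xC3BA22
s_1 = InvRound(s_0, k_3) = 0x4DEC3B
s_2 = InvRound(s_1, k_2) = 0xE664DE
s_3 = InvRound(s_2, k_1) = 0x085E66
s_4 = InvRound(s_3, k_0) = 0xC1E085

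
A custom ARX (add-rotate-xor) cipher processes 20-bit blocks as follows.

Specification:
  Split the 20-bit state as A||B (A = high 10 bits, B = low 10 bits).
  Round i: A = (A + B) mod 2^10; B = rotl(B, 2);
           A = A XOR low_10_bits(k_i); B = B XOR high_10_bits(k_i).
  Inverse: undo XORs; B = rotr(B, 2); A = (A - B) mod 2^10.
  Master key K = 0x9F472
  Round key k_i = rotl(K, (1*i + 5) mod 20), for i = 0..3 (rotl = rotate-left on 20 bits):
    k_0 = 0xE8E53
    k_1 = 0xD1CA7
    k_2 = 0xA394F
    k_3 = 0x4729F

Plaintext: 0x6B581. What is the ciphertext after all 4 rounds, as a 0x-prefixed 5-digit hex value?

0x2EEC1

s_0 = plaintext = 0x6B581
s_1 = Round(s_0, k_0) = 0x5F5A6
s_2 = Round(s_1, k_1) = 0xE11DE
s_3 = Round(s_2, k_2) = 0x0B5F7
s_4 = Round(s_3, k_3) = 0x2EEC1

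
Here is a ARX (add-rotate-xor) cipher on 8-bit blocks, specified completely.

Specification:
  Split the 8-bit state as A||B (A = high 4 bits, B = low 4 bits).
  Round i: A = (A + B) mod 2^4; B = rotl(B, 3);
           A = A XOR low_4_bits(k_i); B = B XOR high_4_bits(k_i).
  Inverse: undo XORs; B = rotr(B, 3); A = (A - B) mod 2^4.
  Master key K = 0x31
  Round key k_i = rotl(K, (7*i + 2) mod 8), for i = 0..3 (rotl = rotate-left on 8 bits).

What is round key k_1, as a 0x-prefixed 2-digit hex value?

K = 0x31
k_0 = rotl(K, (7*0+2) mod 8) = rotl(K, 2) = 0xC4
k_1 = rotl(K, (7*1+2) mod 8) = rotl(K, 1) = 0x62

0x62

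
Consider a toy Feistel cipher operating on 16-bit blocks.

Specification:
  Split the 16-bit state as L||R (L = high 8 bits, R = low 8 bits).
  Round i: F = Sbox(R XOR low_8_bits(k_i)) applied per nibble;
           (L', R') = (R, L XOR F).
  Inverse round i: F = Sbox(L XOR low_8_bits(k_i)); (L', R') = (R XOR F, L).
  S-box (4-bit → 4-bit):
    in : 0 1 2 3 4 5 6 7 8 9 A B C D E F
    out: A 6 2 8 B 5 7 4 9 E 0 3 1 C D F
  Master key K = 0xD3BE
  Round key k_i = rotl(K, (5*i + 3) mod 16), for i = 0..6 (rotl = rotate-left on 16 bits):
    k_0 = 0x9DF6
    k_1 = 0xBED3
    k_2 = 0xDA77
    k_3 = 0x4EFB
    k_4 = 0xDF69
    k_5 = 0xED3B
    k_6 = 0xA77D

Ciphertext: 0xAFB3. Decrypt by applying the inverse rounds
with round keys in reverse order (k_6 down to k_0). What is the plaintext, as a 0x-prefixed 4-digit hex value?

s_0 = ciphertext = 0xAFB3
s_1 = InvRound(s_0, k_6) = 0x71AF
s_2 = InvRound(s_1, k_5) = 0x1F71
s_3 = InvRound(s_2, k_4) = 0x361F
s_4 = InvRound(s_3, k_3) = 0x0336
s_5 = InvRound(s_4, k_2) = 0x7D03
s_6 = InvRound(s_5, k_1) = 0x0E7D
s_7 = InvRound(s_6, k_0) = 0x840E

0x840E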